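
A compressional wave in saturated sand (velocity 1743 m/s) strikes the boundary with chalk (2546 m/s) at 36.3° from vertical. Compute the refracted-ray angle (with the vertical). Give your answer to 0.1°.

Snell's law: sin θ₂ = (V₂/V₁)·sin θ₁ = (2546/1743)·sin 36.3° = 0.8648.
θ₂ = sin⁻¹(0.8648) = 59.85° (from vertical).

59.9°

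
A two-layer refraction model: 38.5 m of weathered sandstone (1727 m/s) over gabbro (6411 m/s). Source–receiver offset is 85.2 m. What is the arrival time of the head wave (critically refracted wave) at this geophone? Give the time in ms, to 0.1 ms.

t = x/V₂ + 2h·√(V₂²−V₁²)/(V₁V₂).
√(V₂²−V₁²) = √(6411²−1727²) = 6174.0 m/s; delay term = 2·38.5·6174.0/(1727·6411) = 0.04294 s.
t = 85.2/6411 + 0.04294 = 0.05623 s.

56.2 ms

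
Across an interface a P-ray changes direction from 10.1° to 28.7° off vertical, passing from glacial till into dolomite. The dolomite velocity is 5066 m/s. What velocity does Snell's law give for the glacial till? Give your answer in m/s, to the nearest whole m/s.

sin 10.1° = 0.1754; sin 28.7° = 0.4802.
V₁ = V₂·(sin θ₁/sin θ₂) = 5066·(0.1754/0.4802) = 1849.99 m/s.

1850 m/s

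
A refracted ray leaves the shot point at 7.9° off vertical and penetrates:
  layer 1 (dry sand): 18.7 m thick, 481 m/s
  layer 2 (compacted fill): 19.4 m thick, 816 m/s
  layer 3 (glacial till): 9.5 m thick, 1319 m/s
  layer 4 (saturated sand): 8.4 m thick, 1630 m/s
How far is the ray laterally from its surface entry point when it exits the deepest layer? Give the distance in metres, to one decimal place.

15.5 m

Ray parameter p = sin 7.9° / 481 m/s = 2.8575e-04 s/m.
Layer 1: θ = 7.90°; offset = 18.7·tan 7.90° = 2.595 m.
Layer 2: sin θ = p·816 = 0.2332 → θ = 13.48°; offset = 19.4·tan 13.48° = 4.652 m.
Layer 3: sin θ = p·1319 = 0.3769 → θ = 22.14°; offset = 9.5·tan 22.14° = 3.866 m.
Layer 4: sin θ = p·1630 = 0.4658 → θ = 27.76°; offset = 8.4·tan 27.76° = 4.421 m.
Summing the layer offsets gives 15.534 m.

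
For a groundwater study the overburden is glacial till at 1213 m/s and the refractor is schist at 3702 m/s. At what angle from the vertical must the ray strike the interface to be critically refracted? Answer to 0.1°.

Critical incidence: sin θ_c = V₁/V₂ = 1213/3702 = 0.3277.
θ_c = arcsin 0.3277 = 19.13°.

19.1°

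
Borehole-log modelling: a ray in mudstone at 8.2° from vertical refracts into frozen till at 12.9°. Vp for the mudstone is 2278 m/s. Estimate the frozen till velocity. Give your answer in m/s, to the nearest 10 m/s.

3570 m/s

sin 8.2° = 0.1426; sin 12.9° = 0.2233.
V₂ = V₁·(sin θ₂/sin θ₁) = 2278·(0.2233/0.1426) = 3565.64 m/s.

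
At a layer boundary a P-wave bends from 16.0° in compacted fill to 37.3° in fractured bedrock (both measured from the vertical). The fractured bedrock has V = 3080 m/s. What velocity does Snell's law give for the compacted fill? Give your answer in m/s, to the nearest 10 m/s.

1400 m/s

sin 16.0° = 0.2756; sin 37.3° = 0.6060.
V₁ = V₂·(sin θ₁/sin θ₂) = 3080·(0.2756/0.6060) = 1400.96 m/s.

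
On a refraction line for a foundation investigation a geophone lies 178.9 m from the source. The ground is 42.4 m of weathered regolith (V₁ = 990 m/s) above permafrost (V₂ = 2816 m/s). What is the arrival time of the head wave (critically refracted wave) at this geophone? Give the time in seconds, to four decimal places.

θ_c = arcsin(V₁/V₂) = arcsin(990/2816) = 20.58°, cos θ_c = 0.9362.
Intercept time tᵢ = 2h cos θ_c / V₁ = 2·42.4·0.9362/990 = 0.08019 s.
t = x/V₂ + tᵢ = 178.9/2816 + 0.08019 = 0.14372 s.

0.1437 s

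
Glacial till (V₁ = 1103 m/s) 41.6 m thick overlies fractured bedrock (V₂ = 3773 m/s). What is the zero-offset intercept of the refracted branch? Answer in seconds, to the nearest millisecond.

tᵢ = 2h·√(V₂²−V₁²)/(V₁V₂).
√(V₂²−V₁²) = √(3773²−1103²) = 3608.2 m/s.
tᵢ = 2·41.6·3608.2/(1103·3773) = 0.07214 s.

0.072 s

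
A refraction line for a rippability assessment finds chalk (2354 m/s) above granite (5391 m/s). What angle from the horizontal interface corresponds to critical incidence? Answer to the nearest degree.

64°

At critical incidence the refracted ray runs along the interface (θ₂ = 90°), so sin θ_c = V₁/V₂.
θ_c = arcsin(2354/5391) = arcsin 0.4367 = 25.89°.
Measured from the interface: 90° − 25.89° = 64.11°.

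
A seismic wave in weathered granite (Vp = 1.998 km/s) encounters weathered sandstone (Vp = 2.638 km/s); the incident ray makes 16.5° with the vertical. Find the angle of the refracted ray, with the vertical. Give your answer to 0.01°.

22.02°

Snell's law: sin θ₂ = (V₂/V₁)·sin θ₁ = (2.638/1.998)·sin 16.5° = 0.3750.
θ₂ = sin⁻¹(0.3750) = 22.02° (from vertical).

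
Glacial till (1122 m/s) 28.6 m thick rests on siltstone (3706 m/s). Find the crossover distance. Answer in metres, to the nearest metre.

78 m

x_cross = 2h·√((V₂+V₁)/(V₂−V₁)).
(V₂+V₁)/(V₂−V₁) = (3706+1122)/(3706−1122) = 1.8684; √ = 1.3669.
x_cross = 2·28.6·1.3669 = 78.19 m.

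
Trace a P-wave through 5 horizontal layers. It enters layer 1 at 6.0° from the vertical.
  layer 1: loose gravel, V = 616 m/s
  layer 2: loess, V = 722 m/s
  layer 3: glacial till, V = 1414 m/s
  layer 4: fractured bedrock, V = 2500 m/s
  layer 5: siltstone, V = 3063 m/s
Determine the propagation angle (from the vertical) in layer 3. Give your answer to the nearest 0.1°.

Snell's law across each interface conserves sin θ / V, so sin θ_3 = V_3·sin θ₁/V₁.
sin θ_3 = 1414 × sin 6.0° / 616 = 0.2399.
θ_3 = arcsin 0.2399 = 13.88°.

13.9°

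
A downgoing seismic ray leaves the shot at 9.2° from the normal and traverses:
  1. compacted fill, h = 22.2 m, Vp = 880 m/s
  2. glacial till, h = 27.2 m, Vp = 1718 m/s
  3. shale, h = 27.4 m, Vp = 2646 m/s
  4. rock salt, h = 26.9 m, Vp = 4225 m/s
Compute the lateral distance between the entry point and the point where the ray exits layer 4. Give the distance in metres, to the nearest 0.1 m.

p = sin θ₁/V₁ = sin 9.2°/880 = 1.8168e-04 s/m is conserved through the stack.
Layer 1: θ = 9.20°; offset = 22.2·tan 9.20° = 3.596 m.
Layer 2: sin θ = p·1718 = 0.3121 → θ = 18.19°; offset = 27.2·tan 18.19° = 8.936 m.
Layer 3: sin θ = p·2646 = 0.4807 → θ = 28.73°; offset = 27.4·tan 28.73° = 15.022 m.
Layer 4: sin θ = p·4225 = 0.7676 → θ = 50.14°; offset = 26.9·tan 50.14° = 32.218 m.
Total horizontal offset = 59.771 m.

59.8 m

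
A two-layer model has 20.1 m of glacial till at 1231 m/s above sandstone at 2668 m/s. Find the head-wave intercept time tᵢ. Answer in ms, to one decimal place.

29.0 ms

θ_c = arcsin(V₁/V₂) = arcsin(1231/2668) = 27.48°; cos θ_c = 0.8872.
tᵢ = 2h·cos θ_c / V₁ = 2·20.1·0.8872 / 1231 = 0.02897 s.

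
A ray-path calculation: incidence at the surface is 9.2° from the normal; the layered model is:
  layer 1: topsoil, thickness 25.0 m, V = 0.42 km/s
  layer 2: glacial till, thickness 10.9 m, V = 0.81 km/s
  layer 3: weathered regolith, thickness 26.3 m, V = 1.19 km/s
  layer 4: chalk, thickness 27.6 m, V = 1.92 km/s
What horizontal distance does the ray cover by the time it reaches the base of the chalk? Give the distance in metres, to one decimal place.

p = sin θ₁/V₁ = sin 9.2°/0.42 = 3.8067e-01 s/km is conserved through the stack.
Layer 1: θ = 9.20°; offset = 25.0·tan 9.20° = 4.049 m.
Layer 2: sin θ = p·0.81 = 0.3083 → θ = 17.96°; offset = 10.9·tan 17.96° = 3.533 m.
Layer 3: sin θ = p·1.19 = 0.4530 → θ = 26.94°; offset = 26.3·tan 26.94° = 13.364 m.
Layer 4: sin θ = p·1.92 = 0.7309 → θ = 46.96°; offset = 27.6·tan 46.96° = 29.557 m.
Summing the layer offsets gives 50.502 m.

50.5 m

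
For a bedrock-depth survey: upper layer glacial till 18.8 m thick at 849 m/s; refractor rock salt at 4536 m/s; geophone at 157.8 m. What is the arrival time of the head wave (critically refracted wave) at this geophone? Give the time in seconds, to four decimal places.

θ_c = arcsin(V₁/V₂) = arcsin(849/4536) = 10.79°, cos θ_c = 0.9823.
Intercept time tᵢ = 2h cos θ_c / V₁ = 2·18.8·0.9823/849 = 0.04350 s.
t = x/V₂ + tᵢ = 157.8/4536 + 0.04350 = 0.07829 s.

0.0783 s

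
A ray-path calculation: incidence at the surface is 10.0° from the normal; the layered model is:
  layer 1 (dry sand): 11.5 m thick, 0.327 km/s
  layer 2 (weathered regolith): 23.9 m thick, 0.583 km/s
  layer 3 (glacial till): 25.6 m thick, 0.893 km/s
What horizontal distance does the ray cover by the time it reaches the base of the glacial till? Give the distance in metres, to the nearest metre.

24 m

Ray parameter p = sin 10.0° / 0.327 km/s = 5.3103e-01 s/km.
Layer 1: θ = 10.00°; offset = 11.5·tan 10.00° = 2.028 m.
Layer 2: sin θ = p·0.583 = 0.3096 → θ = 18.03°; offset = 23.9·tan 18.03° = 7.782 m.
Layer 3: sin θ = p·0.893 = 0.4742 → θ = 28.31°; offset = 25.6·tan 28.31° = 13.789 m.
Summing the layer offsets gives 23.598 m.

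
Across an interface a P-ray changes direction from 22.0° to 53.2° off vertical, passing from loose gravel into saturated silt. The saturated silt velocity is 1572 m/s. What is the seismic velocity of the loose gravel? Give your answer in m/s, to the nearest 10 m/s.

sin 22.0° = 0.3746; sin 53.2° = 0.8007.
V₁ = V₂·(sin θ₁/sin θ₂) = 1572·(0.3746/0.8007) = 735.43 m/s.

740 m/s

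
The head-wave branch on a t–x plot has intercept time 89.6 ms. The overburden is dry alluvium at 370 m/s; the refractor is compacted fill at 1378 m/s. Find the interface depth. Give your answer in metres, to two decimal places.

θ_c = arcsin(370/1378) = 15.58°; cos θ_c = 0.9633.
tᵢ = 2h cos θ_c/V₁ ⇒ h = tᵢ·V₁/(2 cos θ_c) = 0.0896·370/(2·0.9633) = 17.21 m.

17.21 m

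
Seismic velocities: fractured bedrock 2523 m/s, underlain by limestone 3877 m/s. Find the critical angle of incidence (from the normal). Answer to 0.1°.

At critical incidence the refracted ray runs along the interface (θ₂ = 90°), so sin θ_c = V₁/V₂.
θ_c = arcsin(2523/3877) = arcsin 0.6508 = 40.60°.

40.6°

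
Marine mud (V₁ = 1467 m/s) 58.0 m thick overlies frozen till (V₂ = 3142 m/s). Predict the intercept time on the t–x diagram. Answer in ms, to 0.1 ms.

69.9 ms

tᵢ = 2h·√(V₂²−V₁²)/(V₁V₂).
√(V₂²−V₁²) = √(3142²−1467²) = 2778.5 m/s.
tᵢ = 2·58.0·2778.5/(1467·3142) = 0.06992 s.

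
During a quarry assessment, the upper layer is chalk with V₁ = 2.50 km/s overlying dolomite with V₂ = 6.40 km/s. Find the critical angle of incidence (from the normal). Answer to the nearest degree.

23°

Critical incidence: sin θ_c = V₁/V₂ = 2.50/6.40 = 0.3906.
θ_c = arcsin 0.3906 = 22.99°.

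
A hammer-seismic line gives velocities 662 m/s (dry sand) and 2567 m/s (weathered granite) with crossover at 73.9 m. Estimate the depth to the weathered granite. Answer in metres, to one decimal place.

x_cross = 2h·√((V₂+V₁)/(V₂−V₁)) → h = x_cross / (2·√((V₂+V₁)/(V₂−V₁))).
√((V₂+V₁)/(V₂−V₁)) = √((2567+662)/(2567−662)) = 1.3019.
h = 73.9 / (2·1.3019) = 28.38 m.

28.4 m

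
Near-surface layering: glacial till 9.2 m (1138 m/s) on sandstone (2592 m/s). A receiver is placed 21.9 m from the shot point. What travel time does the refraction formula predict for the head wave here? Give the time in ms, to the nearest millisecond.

23 ms

t = x/V₂ + 2h·√(V₂²−V₁²)/(V₁V₂).
√(V₂²−V₁²) = √(2592²−1138²) = 2328.8 m/s; delay term = 2·9.2·2328.8/(1138·2592) = 0.01453 s.
t = 21.9/2592 + 0.01453 = 0.02298 s.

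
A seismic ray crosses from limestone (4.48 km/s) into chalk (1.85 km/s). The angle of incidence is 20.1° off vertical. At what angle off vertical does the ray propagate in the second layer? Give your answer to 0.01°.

8.16°

Snell's law: sin θ₂ = (V₂/V₁)·sin θ₁ = (1.85/4.48)·sin 20.1° = 0.1419.
θ₂ = sin⁻¹(0.1419) = 8.16° (from vertical).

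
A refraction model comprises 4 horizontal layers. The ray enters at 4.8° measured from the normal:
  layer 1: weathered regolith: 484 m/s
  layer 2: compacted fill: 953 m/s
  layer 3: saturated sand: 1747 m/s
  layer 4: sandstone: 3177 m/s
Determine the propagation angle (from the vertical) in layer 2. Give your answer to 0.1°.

Snell's law across each interface conserves sin θ / V, so sin θ_2 = V_2·sin θ₁/V₁.
sin θ_2 = 953 × sin 4.8° / 484 = 0.1648.
θ_2 = arcsin 0.1648 = 9.48°.

9.5°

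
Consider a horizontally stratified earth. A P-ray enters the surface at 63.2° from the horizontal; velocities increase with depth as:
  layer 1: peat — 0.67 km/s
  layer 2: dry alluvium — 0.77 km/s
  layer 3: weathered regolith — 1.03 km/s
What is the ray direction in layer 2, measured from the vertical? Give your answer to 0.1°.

31.2°

From the normal: θ₁ = 90° − 63.2° = 26.8°.
Snell's law across each interface conserves sin θ / V, so sin θ_2 = V_2·sin θ₁/V₁.
sin θ_2 = 0.77 × sin 26.8° / 0.67 = 0.5182.
θ_2 = arcsin 0.5182 = 31.21°.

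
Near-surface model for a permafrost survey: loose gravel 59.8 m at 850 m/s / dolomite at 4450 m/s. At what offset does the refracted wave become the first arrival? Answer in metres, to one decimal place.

145.1 m

θ_c = arcsin(850/4450) = 11.01°, so cos θ_c = 0.9816 and tᵢ = 2h cos θ_c/V₁ = 0.1381 s.
At crossover x/V₁ = x/V₂ + tᵢ ⇒ x = tᵢ/(1/V₁ − 1/V₂) = 0.13812/(1.1765e-03 − 2.2472e-04) = 145.12 m.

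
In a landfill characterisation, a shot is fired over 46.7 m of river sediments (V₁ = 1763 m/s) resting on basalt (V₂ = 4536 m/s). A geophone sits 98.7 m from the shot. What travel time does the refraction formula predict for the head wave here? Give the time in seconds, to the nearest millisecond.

θ_c = arcsin(V₁/V₂) = arcsin(1763/4536) = 22.87°, cos θ_c = 0.9214.
Intercept time tᵢ = 2h cos θ_c / V₁ = 2·46.7·0.9214/1763 = 0.04881 s.
t = x/V₂ + tᵢ = 98.7/4536 + 0.04881 = 0.07057 s.

0.071 s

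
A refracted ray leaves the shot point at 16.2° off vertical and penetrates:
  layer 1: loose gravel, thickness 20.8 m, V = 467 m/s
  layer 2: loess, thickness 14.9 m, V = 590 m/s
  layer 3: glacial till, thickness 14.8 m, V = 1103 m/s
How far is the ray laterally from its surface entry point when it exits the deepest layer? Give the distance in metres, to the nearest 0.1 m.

24.6 m

Apply Snell's law at each interface; in layer i the horizontal offset is hᵢ·tan θᵢ.
Layer 1: θ = 16.20°; offset = 20.8·tan 16.20° = 6.043 m.
Layer 2: sin θ = 590·sin 16.2°/467 = 0.3525, θ = 20.64°; offset = 14.9·tan 20.64° = 5.612 m.
Layer 3: sin θ = 1103·sin 16.2°/467 = 0.6589, θ = 41.22°; offset = 14.8·tan 41.22° = 12.965 m.
Total horizontal offset = 24.620 m.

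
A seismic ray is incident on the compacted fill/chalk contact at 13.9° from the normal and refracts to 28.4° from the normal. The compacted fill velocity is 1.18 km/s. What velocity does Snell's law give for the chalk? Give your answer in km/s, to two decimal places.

sin 13.9° = 0.2402; sin 28.4° = 0.4756.
V₂ = V₁·(sin θ₂/sin θ₁) = 1.18·(0.4756/0.2402) = 2.34 km/s.

2.34 km/s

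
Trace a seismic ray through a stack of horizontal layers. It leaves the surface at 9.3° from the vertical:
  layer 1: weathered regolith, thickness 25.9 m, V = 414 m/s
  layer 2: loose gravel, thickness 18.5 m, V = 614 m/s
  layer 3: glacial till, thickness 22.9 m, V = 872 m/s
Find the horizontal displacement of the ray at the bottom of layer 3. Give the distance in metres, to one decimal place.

17.1 m

Ray parameter p = sin 9.3° / 414 m/s = 3.9035e-04 s/m.
Layer 1: θ = 9.30°; offset = 25.9·tan 9.30° = 4.241 m.
Layer 2: sin θ = p·614 = 0.2397 → θ = 13.87°; offset = 18.5·tan 13.87° = 4.567 m.
Layer 3: sin θ = p·872 = 0.3404 → θ = 19.90°; offset = 22.9·tan 19.90° = 8.290 m.
Total horizontal offset = 17.098 m.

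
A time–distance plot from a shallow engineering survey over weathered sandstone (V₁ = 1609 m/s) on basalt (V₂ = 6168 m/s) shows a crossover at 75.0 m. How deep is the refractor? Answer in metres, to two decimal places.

28.71 m

x_cross = 2h·√((V₂+V₁)/(V₂−V₁)) → h = x_cross / (2·√((V₂+V₁)/(V₂−V₁))).
√((V₂+V₁)/(V₂−V₁)) = √((6168+1609)/(6168−1609)) = 1.3061.
h = 75.0 / (2·1.3061) = 28.71 m.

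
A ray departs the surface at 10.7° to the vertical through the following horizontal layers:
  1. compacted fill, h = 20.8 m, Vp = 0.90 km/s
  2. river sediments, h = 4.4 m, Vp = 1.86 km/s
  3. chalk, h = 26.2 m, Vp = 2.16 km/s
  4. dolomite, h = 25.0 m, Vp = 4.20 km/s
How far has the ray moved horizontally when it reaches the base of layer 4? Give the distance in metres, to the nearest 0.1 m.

Apply Snell's law at each interface; in layer i the horizontal offset is hᵢ·tan θᵢ.
Layer 1: θ = 10.70°; offset = 20.8·tan 10.70° = 3.930 m.
Layer 2: sin θ = 1.86·sin 10.7°/0.90 = 0.3837, θ = 22.56°; offset = 4.4·tan 22.56° = 1.828 m.
Layer 3: sin θ = 2.16·sin 10.7°/0.90 = 0.4456, θ = 26.46°; offset = 26.2·tan 26.46° = 13.041 m.
Layer 4: sin θ = 4.20·sin 10.7°/0.90 = 0.8664, θ = 60.05°; offset = 25.0·tan 60.05° = 43.385 m.
Total horizontal offset = 62.185 m.

62.2 m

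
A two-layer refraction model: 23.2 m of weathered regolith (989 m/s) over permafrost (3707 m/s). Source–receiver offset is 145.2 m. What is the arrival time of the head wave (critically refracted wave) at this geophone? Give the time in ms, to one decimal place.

θ_c = arcsin(V₁/V₂) = arcsin(989/3707) = 15.47°, cos θ_c = 0.9638.
Intercept time tᵢ = 2h cos θ_c / V₁ = 2·23.2·0.9638/989 = 0.04522 s.
t = x/V₂ + tᵢ = 145.2/3707 + 0.04522 = 0.08438 s.

84.4 ms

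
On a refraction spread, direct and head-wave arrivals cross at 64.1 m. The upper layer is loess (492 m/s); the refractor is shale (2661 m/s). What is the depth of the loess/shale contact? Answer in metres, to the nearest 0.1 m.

x_cross = 2h·√((V₂+V₁)/(V₂−V₁)) → h = x_cross / (2·√((V₂+V₁)/(V₂−V₁))).
√((V₂+V₁)/(V₂−V₁)) = √((2661+492)/(2661−492)) = 1.2057.
h = 64.1 / (2·1.2057) = 26.58 m.

26.6 m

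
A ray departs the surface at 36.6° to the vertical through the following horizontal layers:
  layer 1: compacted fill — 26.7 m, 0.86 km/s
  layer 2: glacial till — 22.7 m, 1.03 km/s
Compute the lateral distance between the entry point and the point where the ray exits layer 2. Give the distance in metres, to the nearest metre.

43 m

Ray parameter p = sin 36.6° / 0.86 km/s = 6.9328e-01 s/km.
Layer 1: θ = 36.60°; offset = 26.7·tan 36.60° = 19.829 m.
Layer 2: sin θ = p·1.03 = 0.7141 → θ = 45.57°; offset = 22.7·tan 45.57° = 23.155 m.
Summing the layer offsets gives 42.984 m.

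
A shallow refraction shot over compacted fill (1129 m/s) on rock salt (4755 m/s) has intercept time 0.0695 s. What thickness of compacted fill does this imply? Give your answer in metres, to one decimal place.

θ_c = arcsin(1129/4755) = 13.74°; cos θ_c = 0.9714.
tᵢ = 2h cos θ_c/V₁ ⇒ h = tᵢ·V₁/(2 cos θ_c) = 0.0695·1129/(2·0.9714) = 40.39 m.

40.4 m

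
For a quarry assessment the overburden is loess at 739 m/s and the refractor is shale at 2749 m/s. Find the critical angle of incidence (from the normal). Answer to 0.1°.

15.6°

At critical incidence the refracted ray runs along the interface (θ₂ = 90°), so sin θ_c = V₁/V₂.
θ_c = arcsin(739/2749) = arcsin 0.2688 = 15.59°.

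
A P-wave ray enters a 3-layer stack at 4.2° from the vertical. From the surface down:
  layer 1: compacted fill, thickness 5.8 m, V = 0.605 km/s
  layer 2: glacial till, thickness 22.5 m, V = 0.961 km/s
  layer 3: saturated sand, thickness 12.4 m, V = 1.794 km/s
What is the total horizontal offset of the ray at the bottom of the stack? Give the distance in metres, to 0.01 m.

Apply Snell's law at each interface; in layer i the horizontal offset is hᵢ·tan θᵢ.
Layer 1: θ = 4.20°; offset = 5.8·tan 4.20° = 0.4259 m.
Layer 2: sin θ = 0.961·sin 4.2°/0.605 = 0.1163, θ = 6.68°; offset = 22.5·tan 6.68° = 2.6354 m.
Layer 3: sin θ = 1.794·sin 4.2°/0.605 = 0.2172, θ = 12.54°; offset = 12.4·tan 12.54° = 2.7588 m.
Summing the layer offsets gives 5.8201 m.

5.82 m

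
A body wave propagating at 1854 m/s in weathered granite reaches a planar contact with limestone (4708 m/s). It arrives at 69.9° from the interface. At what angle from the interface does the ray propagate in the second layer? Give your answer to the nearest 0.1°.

Convert to the normal: θ₁ = 90° − 69.9° = 20.1°.
Snell's law: sin θ₂ = (V₂/V₁)·sin θ₁ = (4708/1854)·sin 20.1° = 0.8727.
θ₂ = sin⁻¹(0.8727) = 60.77° (from vertical).
From the interface: 90° − 60.77° = 29.23°.

29.2°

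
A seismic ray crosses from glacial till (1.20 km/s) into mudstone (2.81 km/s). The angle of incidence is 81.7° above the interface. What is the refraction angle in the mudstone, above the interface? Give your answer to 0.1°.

Convert to the normal: θ₁ = 90° − 81.7° = 8.3°.
Snell's law: sin θ₂ = (V₂/V₁)·sin θ₁ = (2.81/1.20)·sin 8.3° = 0.3380.
θ₂ = sin⁻¹(0.3380) = 19.76° (from vertical).
From the interface: 90° − 19.76° = 70.24°.

70.2°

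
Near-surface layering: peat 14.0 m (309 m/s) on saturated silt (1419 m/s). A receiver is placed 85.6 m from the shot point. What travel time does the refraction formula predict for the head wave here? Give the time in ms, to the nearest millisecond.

t = x/V₂ + 2h·√(V₂²−V₁²)/(V₁V₂).
√(V₂²−V₁²) = √(1419²−309²) = 1384.9 m/s; delay term = 2·14.0·1384.9/(309·1419) = 0.08844 s.
t = 85.6/1419 + 0.08844 = 0.14876 s.

149 ms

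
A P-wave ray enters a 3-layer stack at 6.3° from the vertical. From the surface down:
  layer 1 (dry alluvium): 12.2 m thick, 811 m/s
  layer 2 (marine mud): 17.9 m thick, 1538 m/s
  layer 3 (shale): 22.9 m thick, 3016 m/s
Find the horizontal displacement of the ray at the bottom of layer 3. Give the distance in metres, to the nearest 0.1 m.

Apply Snell's law at each interface; in layer i the horizontal offset is hᵢ·tan θᵢ.
Layer 1: θ = 6.30°; offset = 12.2·tan 6.30° = 1.347 m.
Layer 2: sin θ = 1538·sin 6.3°/811 = 0.2081, θ = 12.01°; offset = 17.9·tan 12.01° = 3.808 m.
Layer 3: sin θ = 3016·sin 6.3°/811 = 0.4081, θ = 24.08°; offset = 22.9·tan 24.08° = 10.236 m.
Σ offsets = 15.392 m.

15.4 m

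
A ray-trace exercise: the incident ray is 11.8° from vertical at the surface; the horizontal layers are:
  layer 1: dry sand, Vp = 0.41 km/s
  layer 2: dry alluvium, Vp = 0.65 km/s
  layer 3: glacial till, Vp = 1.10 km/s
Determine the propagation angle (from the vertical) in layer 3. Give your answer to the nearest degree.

Snell's law across each interface conserves sin θ / V, so sin θ_3 = V_3·sin θ₁/V₁.
sin θ_3 = 1.10 × sin 11.8° / 0.41 = 0.5486.
θ_3 = 33.27° from the vertical.

33°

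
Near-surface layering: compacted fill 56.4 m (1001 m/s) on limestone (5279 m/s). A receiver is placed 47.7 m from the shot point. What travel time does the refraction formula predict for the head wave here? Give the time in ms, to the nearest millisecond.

120 ms

t = x/V₂ + 2h·√(V₂²−V₁²)/(V₁V₂).
√(V₂²−V₁²) = √(5279²−1001²) = 5183.2 m/s; delay term = 2·56.4·5183.2/(1001·5279) = 0.11064 s.
t = 47.7/5279 + 0.11064 = 0.11968 s.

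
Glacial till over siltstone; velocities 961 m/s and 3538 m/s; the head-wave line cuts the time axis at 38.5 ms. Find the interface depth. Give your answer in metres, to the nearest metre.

θ_c = arcsin(961/3538) = 15.76°; cos θ_c = 0.9624.
tᵢ = 2h cos θ_c/V₁ ⇒ h = tᵢ·V₁/(2 cos θ_c) = 0.0385·961/(2·0.9624) = 19.22 m.

19 m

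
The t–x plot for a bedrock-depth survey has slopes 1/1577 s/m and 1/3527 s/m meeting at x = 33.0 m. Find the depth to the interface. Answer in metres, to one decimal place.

10.2 m

h = (x_cross/2)·√((V₂−V₁)/(V₂+V₁)).
(V₂−V₁)/(V₂+V₁) = (3527−1577)/(3527+1577) = 0.3821; √ = 0.6181.
h = (33.0/2)·0.6181 = 10.20 m.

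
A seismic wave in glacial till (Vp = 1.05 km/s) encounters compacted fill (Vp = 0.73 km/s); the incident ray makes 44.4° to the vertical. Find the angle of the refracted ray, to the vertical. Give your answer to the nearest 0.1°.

29.1°

Snell's law: sin θ₂ = (V₂/V₁)·sin θ₁ = (0.73/1.05)·sin 44.4° = 0.4864.
θ₂ = arcsin 0.4864 = 29.11° from the normal.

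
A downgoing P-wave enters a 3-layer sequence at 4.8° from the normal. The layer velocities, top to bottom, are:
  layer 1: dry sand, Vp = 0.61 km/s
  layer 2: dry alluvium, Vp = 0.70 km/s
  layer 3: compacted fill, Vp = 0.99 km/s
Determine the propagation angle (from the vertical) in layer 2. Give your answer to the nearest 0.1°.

Ray parameter p = sin 4.8° / 0.61 = 1.3718e-01 s/km.
sin θ_2 = p·V_2 = 1.3718e-01 × 0.70 = 0.0960.
θ_2 = 5.51° from the vertical.

5.5°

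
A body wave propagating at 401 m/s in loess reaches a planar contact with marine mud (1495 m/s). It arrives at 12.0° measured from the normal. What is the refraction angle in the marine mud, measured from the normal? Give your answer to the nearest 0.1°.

50.8°

Snell's law: sin θ₂ = (V₂/V₁)·sin θ₁ = (1495/401)·sin 12.0° = 0.7751.
θ₂ = sin⁻¹(0.7751) = 50.82° (from vertical).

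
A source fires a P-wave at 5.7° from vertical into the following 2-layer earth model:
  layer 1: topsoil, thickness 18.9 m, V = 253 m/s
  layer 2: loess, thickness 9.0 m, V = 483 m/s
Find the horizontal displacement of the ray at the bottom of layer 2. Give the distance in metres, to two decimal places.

3.62 m

Ray parameter p = sin 5.7° / 253 m/s = 3.9257e-04 s/m.
Layer 1: θ = 5.70°; offset = 18.9·tan 5.70° = 1.8865 m.
Layer 2: sin θ = p·483 = 0.1896 → θ = 10.93°; offset = 9.0·tan 10.93° = 1.7380 m.
Σ offsets = 3.6245 m.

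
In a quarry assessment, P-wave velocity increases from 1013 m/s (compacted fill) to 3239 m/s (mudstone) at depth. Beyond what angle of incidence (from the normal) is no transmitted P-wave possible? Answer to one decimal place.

Critical incidence: sin θ_c = V₁/V₂ = 1013/3239 = 0.3128.
θ_c = arcsin 0.3128 = 18.23°.

18.2°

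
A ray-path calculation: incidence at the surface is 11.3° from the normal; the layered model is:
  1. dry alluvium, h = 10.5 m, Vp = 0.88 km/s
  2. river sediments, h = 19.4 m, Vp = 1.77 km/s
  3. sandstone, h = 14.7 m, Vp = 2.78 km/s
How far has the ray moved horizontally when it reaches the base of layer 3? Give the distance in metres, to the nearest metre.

Apply Snell's law at each interface; in layer i the horizontal offset is hᵢ·tan θᵢ.
Layer 1: θ = 11.30°; offset = 10.5·tan 11.30° = 2.098 m.
Layer 2: sin θ = 1.77·sin 11.3°/0.88 = 0.3941, θ = 23.21°; offset = 19.4·tan 23.21° = 8.319 m.
Layer 3: sin θ = 2.78·sin 11.3°/0.88 = 0.6190, θ = 38.24°; offset = 14.7·tan 38.24° = 11.586 m.
Σ offsets = 22.003 m.

22 m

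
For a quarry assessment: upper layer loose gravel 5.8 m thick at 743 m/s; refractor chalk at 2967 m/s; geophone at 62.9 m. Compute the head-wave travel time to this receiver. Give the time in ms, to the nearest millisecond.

t = x/V₂ + 2h·√(V₂²−V₁²)/(V₁V₂).
√(V₂²−V₁²) = √(2967²−743²) = 2872.5 m/s; delay term = 2·5.8·2872.5/(743·2967) = 0.01511 s.
t = 62.9/2967 + 0.01511 = 0.03631 s.

36 ms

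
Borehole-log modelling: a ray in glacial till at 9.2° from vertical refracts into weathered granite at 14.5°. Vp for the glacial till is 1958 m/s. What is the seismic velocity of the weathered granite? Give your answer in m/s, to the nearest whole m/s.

sin 9.2° = 0.1599; sin 14.5° = 0.2504.
V₂ = V₁·(sin θ₂/sin θ₁) = 1958·(0.2504/0.1599) = 3066.30 m/s.

3066 m/s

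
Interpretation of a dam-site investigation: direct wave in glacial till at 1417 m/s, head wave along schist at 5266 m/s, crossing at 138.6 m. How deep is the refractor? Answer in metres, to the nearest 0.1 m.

52.6 m

x_cross = 2h·√((V₂+V₁)/(V₂−V₁)) → h = x_cross / (2·√((V₂+V₁)/(V₂−V₁))).
√((V₂+V₁)/(V₂−V₁)) = √((5266+1417)/(5266−1417)) = 1.3177.
h = 138.6 / (2·1.3177) = 52.59 m.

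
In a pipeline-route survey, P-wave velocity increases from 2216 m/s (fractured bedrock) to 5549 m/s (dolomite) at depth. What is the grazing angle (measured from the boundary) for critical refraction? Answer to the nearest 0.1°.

Critical incidence: sin θ_c = V₁/V₂ = 2216/5549 = 0.3994.
θ_c = arcsin 0.3994 = 23.54°.
Measured from the interface: 90° − 23.54° = 66.46°.

66.5°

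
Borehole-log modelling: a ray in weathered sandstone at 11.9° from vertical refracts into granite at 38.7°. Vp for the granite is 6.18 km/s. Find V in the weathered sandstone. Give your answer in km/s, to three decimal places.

Snell's law: sin 11.9°/V₁ = sin 38.7°/V₂.
V₁ = V₂·sin 11.9°/sin 38.7° = 6.18 × 0.3298 = 2.038 km/s.

2.038 km/s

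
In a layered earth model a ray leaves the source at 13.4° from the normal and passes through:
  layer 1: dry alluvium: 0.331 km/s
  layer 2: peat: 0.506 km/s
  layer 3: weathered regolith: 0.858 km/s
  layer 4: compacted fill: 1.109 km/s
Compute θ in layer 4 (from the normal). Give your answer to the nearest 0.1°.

Ray parameter p = sin 13.4° / 0.331 = 7.0014e-01 s/km.
sin θ_4 = p·V_4 = 7.0014e-01 × 1.109 = 0.7765.
θ_4 = 50.94° from the vertical.

50.9°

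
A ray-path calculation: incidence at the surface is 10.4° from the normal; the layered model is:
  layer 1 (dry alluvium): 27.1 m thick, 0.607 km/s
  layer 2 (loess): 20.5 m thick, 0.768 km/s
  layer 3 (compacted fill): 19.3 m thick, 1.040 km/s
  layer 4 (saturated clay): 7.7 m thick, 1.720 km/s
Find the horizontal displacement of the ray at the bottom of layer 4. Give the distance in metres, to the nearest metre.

Apply Snell's law at each interface; in layer i the horizontal offset is hᵢ·tan θᵢ.
Layer 1: θ = 10.40°; offset = 27.1·tan 10.40° = 4.974 m.
Layer 2: sin θ = 0.768·sin 10.4°/0.607 = 0.2284, θ = 13.20°; offset = 20.5·tan 13.20° = 4.809 m.
Layer 3: sin θ = 1.040·sin 10.4°/0.607 = 0.3093, θ = 18.02°; offset = 19.3·tan 18.02° = 6.277 m.
Layer 4: sin θ = 1.720·sin 10.4°/0.607 = 0.5115, θ = 30.77°; offset = 7.7·tan 30.77° = 4.584 m.
Total horizontal offset = 20.644 m.

21 m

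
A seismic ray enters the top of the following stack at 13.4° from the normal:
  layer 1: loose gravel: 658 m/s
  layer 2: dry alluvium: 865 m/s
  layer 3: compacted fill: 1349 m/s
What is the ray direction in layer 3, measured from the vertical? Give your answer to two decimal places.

Snell's law across each interface conserves sin θ / V, so sin θ_3 = V_3·sin θ₁/V₁.
sin θ_3 = 1349 × sin 13.4° / 658 = 0.4751.
θ_3 = arcsin 0.4751 = 28.37°.

28.37°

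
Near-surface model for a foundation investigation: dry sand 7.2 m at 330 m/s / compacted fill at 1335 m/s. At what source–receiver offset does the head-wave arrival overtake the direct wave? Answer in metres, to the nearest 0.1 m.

x_cross = 2h·√((V₂+V₁)/(V₂−V₁)).
(V₂+V₁)/(V₂−V₁) = (1335+330)/(1335−330) = 1.6567; √ = 1.2871.
x_cross = 2·7.2·1.2871 = 18.53 m.

18.5 m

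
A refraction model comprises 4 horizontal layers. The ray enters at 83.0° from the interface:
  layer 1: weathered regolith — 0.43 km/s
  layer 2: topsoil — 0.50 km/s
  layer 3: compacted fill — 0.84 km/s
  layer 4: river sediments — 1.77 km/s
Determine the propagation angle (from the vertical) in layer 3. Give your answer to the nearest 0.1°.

From the normal: θ₁ = 90° − 83.0° = 7.0°.
Ray parameter p = sin 7.0° / 0.43 = 2.8342e-01 s/km.
sin θ_3 = p·V_3 = 2.8342e-01 × 0.84 = 0.2381.
θ_3 = arcsin 0.2381 = 13.77°.

13.8°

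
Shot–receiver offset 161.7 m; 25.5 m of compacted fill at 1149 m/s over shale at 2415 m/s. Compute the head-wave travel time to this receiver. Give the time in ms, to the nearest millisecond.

θ_c = arcsin(V₁/V₂) = arcsin(1149/2415) = 28.41°, cos θ_c = 0.8796.
Intercept time tᵢ = 2h cos θ_c / V₁ = 2·25.5·0.8796/1149 = 0.03904 s.
t = x/V₂ + tᵢ = 161.7/2415 + 0.03904 = 0.10600 s.

106 ms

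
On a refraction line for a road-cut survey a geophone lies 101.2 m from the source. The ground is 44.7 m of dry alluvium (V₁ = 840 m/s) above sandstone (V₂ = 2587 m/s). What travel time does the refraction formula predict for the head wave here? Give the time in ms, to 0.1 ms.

139.8 ms

t = x/V₂ + 2h·√(V₂²−V₁²)/(V₁V₂).
√(V₂²−V₁²) = √(2587²−840²) = 2446.8 m/s; delay term = 2·44.7·2446.8/(840·2587) = 0.10066 s.
t = 101.2/2587 + 0.10066 = 0.13978 s.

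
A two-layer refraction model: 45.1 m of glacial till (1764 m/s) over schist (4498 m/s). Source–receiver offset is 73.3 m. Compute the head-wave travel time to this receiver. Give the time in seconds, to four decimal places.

0.0633 s

t = x/V₂ + 2h·√(V₂²−V₁²)/(V₁V₂).
√(V₂²−V₁²) = √(4498²−1764²) = 4137.7 m/s; delay term = 2·45.1·4137.7/(1764·4498) = 0.04704 s.
t = 73.3/4498 + 0.04704 = 0.06333 s.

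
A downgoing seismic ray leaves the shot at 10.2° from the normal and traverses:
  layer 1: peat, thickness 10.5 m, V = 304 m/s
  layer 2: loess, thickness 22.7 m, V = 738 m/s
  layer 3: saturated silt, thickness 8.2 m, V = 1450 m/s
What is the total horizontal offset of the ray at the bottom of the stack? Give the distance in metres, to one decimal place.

Apply Snell's law at each interface; in layer i the horizontal offset is hᵢ·tan θᵢ.
Layer 1: θ = 10.20°; offset = 10.5·tan 10.20° = 1.889 m.
Layer 2: sin θ = 738·sin 10.2°/304 = 0.4299, θ = 25.46°; offset = 22.7·tan 25.46° = 10.808 m.
Layer 3: sin θ = 1450·sin 10.2°/304 = 0.8446, θ = 57.63°; offset = 8.2·tan 57.63° = 12.938 m.
Total horizontal offset = 25.636 m.

25.6 m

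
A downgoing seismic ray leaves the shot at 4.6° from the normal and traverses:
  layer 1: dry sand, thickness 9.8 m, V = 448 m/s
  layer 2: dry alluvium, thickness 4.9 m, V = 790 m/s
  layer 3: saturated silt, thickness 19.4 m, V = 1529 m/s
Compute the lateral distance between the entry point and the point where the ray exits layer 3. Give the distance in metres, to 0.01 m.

Ray parameter p = sin 4.6° / 448 m/s = 1.7902e-04 s/m.
Layer 1: θ = 4.60°; offset = 9.8·tan 4.60° = 0.7885 m.
Layer 2: sin θ = p·790 = 0.1414 → θ = 8.13°; offset = 4.9·tan 8.13° = 0.7000 m.
Layer 3: sin θ = p·1529 = 0.2737 → θ = 15.89°; offset = 19.4·tan 15.89° = 5.5209 m.
Total horizontal offset = 7.0094 m.

7.01 m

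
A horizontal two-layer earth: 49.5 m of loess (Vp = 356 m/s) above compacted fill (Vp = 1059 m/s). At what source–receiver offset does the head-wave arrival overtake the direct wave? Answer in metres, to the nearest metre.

x_cross = 2h·√((V₂+V₁)/(V₂−V₁)).
(V₂+V₁)/(V₂−V₁) = (1059+356)/(1059−356) = 2.0128; √ = 1.4187.
x_cross = 2·49.5·1.4187 = 140.45 m.

140 m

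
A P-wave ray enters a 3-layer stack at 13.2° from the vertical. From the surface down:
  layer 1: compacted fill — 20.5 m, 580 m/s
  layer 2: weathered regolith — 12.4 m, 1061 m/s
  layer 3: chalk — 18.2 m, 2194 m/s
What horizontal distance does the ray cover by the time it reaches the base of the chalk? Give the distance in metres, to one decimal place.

Ray parameter p = sin 13.2° / 580 m/s = 3.9371e-04 s/m.
Layer 1: θ = 13.20°; offset = 20.5·tan 13.20° = 4.808 m.
Layer 2: sin θ = p·1061 = 0.4177 → θ = 24.69°; offset = 12.4·tan 24.69° = 5.701 m.
Layer 3: sin θ = p·2194 = 0.8638 → θ = 59.75°; offset = 18.2·tan 59.75° = 31.202 m.
Summing the layer offsets gives 41.712 m.

41.7 m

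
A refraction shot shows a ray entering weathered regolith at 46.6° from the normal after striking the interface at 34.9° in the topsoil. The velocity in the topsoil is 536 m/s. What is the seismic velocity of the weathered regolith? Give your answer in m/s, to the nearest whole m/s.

681 m/s

Snell's law: sin 34.9°/V₁ = sin 46.6°/V₂.
V₂ = V₁·sin 46.6°/sin 34.9° = 536 × 1.2699 = 680.67 m/s.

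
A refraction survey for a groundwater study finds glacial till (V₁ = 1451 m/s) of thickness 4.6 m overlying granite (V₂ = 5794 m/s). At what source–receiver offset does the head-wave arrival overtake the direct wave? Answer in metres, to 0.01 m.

11.88 m

θ_c = arcsin(1451/5794) = 14.50°, so cos θ_c = 0.9681 and tᵢ = 2h cos θ_c/V₁ = 0.0061 s.
At crossover x/V₁ = x/V₂ + tᵢ ⇒ x = tᵢ/(1/V₁ − 1/V₂) = 0.00614/(6.8918e-04 − 1.7259e-04) = 11.88 m.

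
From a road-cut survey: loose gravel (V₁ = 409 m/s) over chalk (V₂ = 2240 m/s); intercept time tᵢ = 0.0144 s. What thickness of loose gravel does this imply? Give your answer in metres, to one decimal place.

θ_c = arcsin(409/2240) = 10.52°; cos θ_c = 0.9832.
tᵢ = 2h cos θ_c/V₁ ⇒ h = tᵢ·V₁/(2 cos θ_c) = 0.0144·409/(2·0.9832) = 3.00 m.

3.0 m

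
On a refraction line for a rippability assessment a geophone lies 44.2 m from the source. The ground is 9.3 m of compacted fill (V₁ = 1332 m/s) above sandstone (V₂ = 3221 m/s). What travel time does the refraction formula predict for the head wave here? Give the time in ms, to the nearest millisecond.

26 ms

θ_c = arcsin(V₁/V₂) = arcsin(1332/3221) = 24.43°, cos θ_c = 0.9105.
Intercept time tᵢ = 2h cos θ_c / V₁ = 2·9.3·0.9105/1332 = 0.01271 s.
t = x/V₂ + tᵢ = 44.2/3221 + 0.01271 = 0.02644 s.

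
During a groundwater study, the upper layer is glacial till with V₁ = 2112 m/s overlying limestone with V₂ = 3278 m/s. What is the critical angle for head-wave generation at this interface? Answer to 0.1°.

At critical incidence the refracted ray runs along the interface (θ₂ = 90°), so sin θ_c = V₁/V₂.
θ_c = arcsin(2112/3278) = arcsin 0.6443 = 40.11°.

40.1°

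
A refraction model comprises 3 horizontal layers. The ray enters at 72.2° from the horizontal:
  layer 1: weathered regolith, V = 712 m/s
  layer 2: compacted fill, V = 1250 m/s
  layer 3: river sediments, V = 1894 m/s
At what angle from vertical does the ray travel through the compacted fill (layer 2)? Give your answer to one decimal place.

32.5°

From the normal: θ₁ = 90° − 72.2° = 17.8°.
Snell's law across each interface conserves sin θ / V, so sin θ_2 = V_2·sin θ₁/V₁.
sin θ_2 = 1250 × sin 17.8° / 712 = 0.5367.
θ_2 = 32.46° from the vertical.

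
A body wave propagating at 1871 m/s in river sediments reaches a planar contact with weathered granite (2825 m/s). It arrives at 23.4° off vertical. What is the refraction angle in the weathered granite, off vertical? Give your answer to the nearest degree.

Snell's law: sin θ₂ = (V₂/V₁)·sin θ₁ = (2825/1871)·sin 23.4° = 0.5996.
θ₂ = sin⁻¹(0.5996) = 36.84° (from vertical).

37°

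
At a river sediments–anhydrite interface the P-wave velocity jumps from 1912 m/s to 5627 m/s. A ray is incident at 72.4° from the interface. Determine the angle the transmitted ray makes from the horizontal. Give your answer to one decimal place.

Angle from the normal: 90° − 72.4° = 17.6°.
Snell's law: sin θ₂ = (V₂/V₁)·sin θ₁ = (5627/1912)·sin 17.6° = 0.8899.
θ₂ = arcsin 0.8899 = 62.86° from the normal.
From the interface: 90° − 62.86° = 27.14°.

27.1°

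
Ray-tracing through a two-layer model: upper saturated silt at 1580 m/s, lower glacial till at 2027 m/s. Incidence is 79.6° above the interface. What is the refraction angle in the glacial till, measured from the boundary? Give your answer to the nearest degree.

Angle from the normal: 90° − 79.6° = 10.4°.
Snell's law: sin θ₂ = (V₂/V₁)·sin θ₁ = (2027/1580)·sin 10.4° = 0.2316.
θ₂ = arcsin 0.2316 = 13.39° from the normal.
From the interface: 90° − 13.39° = 76.61°.

77°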